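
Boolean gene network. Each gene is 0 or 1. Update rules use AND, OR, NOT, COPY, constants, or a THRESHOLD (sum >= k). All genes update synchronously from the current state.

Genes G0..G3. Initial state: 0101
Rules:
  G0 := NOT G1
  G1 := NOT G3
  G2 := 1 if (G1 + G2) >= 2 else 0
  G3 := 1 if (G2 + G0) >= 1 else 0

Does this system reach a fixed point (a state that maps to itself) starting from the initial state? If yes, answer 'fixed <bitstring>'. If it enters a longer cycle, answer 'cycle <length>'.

Step 0: 0101
Step 1: G0=NOT G1=NOT 1=0 G1=NOT G3=NOT 1=0 G2=(1+0>=2)=0 G3=(0+0>=1)=0 -> 0000
Step 2: G0=NOT G1=NOT 0=1 G1=NOT G3=NOT 0=1 G2=(0+0>=2)=0 G3=(0+0>=1)=0 -> 1100
Step 3: G0=NOT G1=NOT 1=0 G1=NOT G3=NOT 0=1 G2=(1+0>=2)=0 G3=(0+1>=1)=1 -> 0101
Cycle of length 3 starting at step 0 -> no fixed point

Answer: cycle 3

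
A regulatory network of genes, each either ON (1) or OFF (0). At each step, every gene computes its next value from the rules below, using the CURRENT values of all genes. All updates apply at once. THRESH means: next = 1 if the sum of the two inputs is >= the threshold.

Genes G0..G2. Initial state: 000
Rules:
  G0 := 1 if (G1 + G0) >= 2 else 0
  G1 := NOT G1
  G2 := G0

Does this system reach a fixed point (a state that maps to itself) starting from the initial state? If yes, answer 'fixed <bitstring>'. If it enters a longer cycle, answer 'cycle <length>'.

Answer: cycle 2

Derivation:
Step 0: 000
Step 1: G0=(0+0>=2)=0 G1=NOT G1=NOT 0=1 G2=G0=0 -> 010
Step 2: G0=(1+0>=2)=0 G1=NOT G1=NOT 1=0 G2=G0=0 -> 000
Cycle of length 2 starting at step 0 -> no fixed point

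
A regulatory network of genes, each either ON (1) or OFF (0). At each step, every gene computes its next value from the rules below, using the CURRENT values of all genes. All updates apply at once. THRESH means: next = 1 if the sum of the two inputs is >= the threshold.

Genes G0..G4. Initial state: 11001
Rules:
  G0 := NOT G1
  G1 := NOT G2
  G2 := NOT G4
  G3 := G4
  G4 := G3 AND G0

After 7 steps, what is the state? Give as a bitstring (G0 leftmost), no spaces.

Step 1: G0=NOT G1=NOT 1=0 G1=NOT G2=NOT 0=1 G2=NOT G4=NOT 1=0 G3=G4=1 G4=G3&G0=0&1=0 -> 01010
Step 2: G0=NOT G1=NOT 1=0 G1=NOT G2=NOT 0=1 G2=NOT G4=NOT 0=1 G3=G4=0 G4=G3&G0=1&0=0 -> 01100
Step 3: G0=NOT G1=NOT 1=0 G1=NOT G2=NOT 1=0 G2=NOT G4=NOT 0=1 G3=G4=0 G4=G3&G0=0&0=0 -> 00100
Step 4: G0=NOT G1=NOT 0=1 G1=NOT G2=NOT 1=0 G2=NOT G4=NOT 0=1 G3=G4=0 G4=G3&G0=0&0=0 -> 10100
Step 5: G0=NOT G1=NOT 0=1 G1=NOT G2=NOT 1=0 G2=NOT G4=NOT 0=1 G3=G4=0 G4=G3&G0=0&1=0 -> 10100
Step 6: G0=NOT G1=NOT 0=1 G1=NOT G2=NOT 1=0 G2=NOT G4=NOT 0=1 G3=G4=0 G4=G3&G0=0&1=0 -> 10100
Step 7: G0=NOT G1=NOT 0=1 G1=NOT G2=NOT 1=0 G2=NOT G4=NOT 0=1 G3=G4=0 G4=G3&G0=0&1=0 -> 10100

10100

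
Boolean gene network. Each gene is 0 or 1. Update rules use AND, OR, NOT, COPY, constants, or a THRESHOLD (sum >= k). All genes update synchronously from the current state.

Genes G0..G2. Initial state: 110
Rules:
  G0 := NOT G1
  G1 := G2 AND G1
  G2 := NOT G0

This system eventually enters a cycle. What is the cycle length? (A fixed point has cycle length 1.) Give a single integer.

Step 0: 110
Step 1: G0=NOT G1=NOT 1=0 G1=G2&G1=0&1=0 G2=NOT G0=NOT 1=0 -> 000
Step 2: G0=NOT G1=NOT 0=1 G1=G2&G1=0&0=0 G2=NOT G0=NOT 0=1 -> 101
Step 3: G0=NOT G1=NOT 0=1 G1=G2&G1=1&0=0 G2=NOT G0=NOT 1=0 -> 100
Step 4: G0=NOT G1=NOT 0=1 G1=G2&G1=0&0=0 G2=NOT G0=NOT 1=0 -> 100
State from step 4 equals state from step 3 -> cycle length 1

Answer: 1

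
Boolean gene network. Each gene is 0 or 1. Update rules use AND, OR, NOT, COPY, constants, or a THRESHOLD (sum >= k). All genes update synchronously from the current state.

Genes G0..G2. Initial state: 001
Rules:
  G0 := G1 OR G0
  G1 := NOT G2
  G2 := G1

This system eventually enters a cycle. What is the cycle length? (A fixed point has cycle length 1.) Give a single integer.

Step 0: 001
Step 1: G0=G1|G0=0|0=0 G1=NOT G2=NOT 1=0 G2=G1=0 -> 000
Step 2: G0=G1|G0=0|0=0 G1=NOT G2=NOT 0=1 G2=G1=0 -> 010
Step 3: G0=G1|G0=1|0=1 G1=NOT G2=NOT 0=1 G2=G1=1 -> 111
Step 4: G0=G1|G0=1|1=1 G1=NOT G2=NOT 1=0 G2=G1=1 -> 101
Step 5: G0=G1|G0=0|1=1 G1=NOT G2=NOT 1=0 G2=G1=0 -> 100
Step 6: G0=G1|G0=0|1=1 G1=NOT G2=NOT 0=1 G2=G1=0 -> 110
Step 7: G0=G1|G0=1|1=1 G1=NOT G2=NOT 0=1 G2=G1=1 -> 111
State from step 7 equals state from step 3 -> cycle length 4

Answer: 4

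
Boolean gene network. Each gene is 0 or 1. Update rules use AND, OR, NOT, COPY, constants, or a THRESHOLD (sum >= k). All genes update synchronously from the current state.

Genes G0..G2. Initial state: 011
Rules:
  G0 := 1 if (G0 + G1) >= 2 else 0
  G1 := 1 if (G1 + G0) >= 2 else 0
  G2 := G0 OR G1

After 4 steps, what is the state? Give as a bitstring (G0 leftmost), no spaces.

Step 1: G0=(0+1>=2)=0 G1=(1+0>=2)=0 G2=G0|G1=0|1=1 -> 001
Step 2: G0=(0+0>=2)=0 G1=(0+0>=2)=0 G2=G0|G1=0|0=0 -> 000
Step 3: G0=(0+0>=2)=0 G1=(0+0>=2)=0 G2=G0|G1=0|0=0 -> 000
Step 4: G0=(0+0>=2)=0 G1=(0+0>=2)=0 G2=G0|G1=0|0=0 -> 000

000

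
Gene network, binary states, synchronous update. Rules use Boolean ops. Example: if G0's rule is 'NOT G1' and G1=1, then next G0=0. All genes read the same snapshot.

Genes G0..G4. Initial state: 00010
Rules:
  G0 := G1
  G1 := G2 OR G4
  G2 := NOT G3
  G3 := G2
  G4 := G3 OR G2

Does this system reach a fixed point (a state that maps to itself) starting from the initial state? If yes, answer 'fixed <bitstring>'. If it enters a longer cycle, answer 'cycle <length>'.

Step 0: 00010
Step 1: G0=G1=0 G1=G2|G4=0|0=0 G2=NOT G3=NOT 1=0 G3=G2=0 G4=G3|G2=1|0=1 -> 00001
Step 2: G0=G1=0 G1=G2|G4=0|1=1 G2=NOT G3=NOT 0=1 G3=G2=0 G4=G3|G2=0|0=0 -> 01100
Step 3: G0=G1=1 G1=G2|G4=1|0=1 G2=NOT G3=NOT 0=1 G3=G2=1 G4=G3|G2=0|1=1 -> 11111
Step 4: G0=G1=1 G1=G2|G4=1|1=1 G2=NOT G3=NOT 1=0 G3=G2=1 G4=G3|G2=1|1=1 -> 11011
Step 5: G0=G1=1 G1=G2|G4=0|1=1 G2=NOT G3=NOT 1=0 G3=G2=0 G4=G3|G2=1|0=1 -> 11001
Step 6: G0=G1=1 G1=G2|G4=0|1=1 G2=NOT G3=NOT 0=1 G3=G2=0 G4=G3|G2=0|0=0 -> 11100
Step 7: G0=G1=1 G1=G2|G4=1|0=1 G2=NOT G3=NOT 0=1 G3=G2=1 G4=G3|G2=0|1=1 -> 11111
Cycle of length 4 starting at step 3 -> no fixed point

Answer: cycle 4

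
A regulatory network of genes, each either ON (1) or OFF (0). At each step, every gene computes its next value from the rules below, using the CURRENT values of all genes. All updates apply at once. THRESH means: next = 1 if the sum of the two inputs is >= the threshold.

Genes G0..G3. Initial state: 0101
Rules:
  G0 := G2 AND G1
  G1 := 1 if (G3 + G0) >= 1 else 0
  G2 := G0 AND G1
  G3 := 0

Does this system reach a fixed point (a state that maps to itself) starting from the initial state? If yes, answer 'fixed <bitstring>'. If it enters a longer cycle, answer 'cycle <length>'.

Answer: fixed 0000

Derivation:
Step 0: 0101
Step 1: G0=G2&G1=0&1=0 G1=(1+0>=1)=1 G2=G0&G1=0&1=0 G3=0(const) -> 0100
Step 2: G0=G2&G1=0&1=0 G1=(0+0>=1)=0 G2=G0&G1=0&1=0 G3=0(const) -> 0000
Step 3: G0=G2&G1=0&0=0 G1=(0+0>=1)=0 G2=G0&G1=0&0=0 G3=0(const) -> 0000
Fixed point reached at step 2: 0000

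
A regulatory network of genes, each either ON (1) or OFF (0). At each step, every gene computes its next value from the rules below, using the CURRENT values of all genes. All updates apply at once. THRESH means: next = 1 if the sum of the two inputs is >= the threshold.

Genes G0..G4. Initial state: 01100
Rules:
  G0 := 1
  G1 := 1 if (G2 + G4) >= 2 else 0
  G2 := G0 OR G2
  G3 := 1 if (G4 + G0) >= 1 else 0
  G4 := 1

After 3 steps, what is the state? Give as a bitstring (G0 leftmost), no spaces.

Step 1: G0=1(const) G1=(1+0>=2)=0 G2=G0|G2=0|1=1 G3=(0+0>=1)=0 G4=1(const) -> 10101
Step 2: G0=1(const) G1=(1+1>=2)=1 G2=G0|G2=1|1=1 G3=(1+1>=1)=1 G4=1(const) -> 11111
Step 3: G0=1(const) G1=(1+1>=2)=1 G2=G0|G2=1|1=1 G3=(1+1>=1)=1 G4=1(const) -> 11111

11111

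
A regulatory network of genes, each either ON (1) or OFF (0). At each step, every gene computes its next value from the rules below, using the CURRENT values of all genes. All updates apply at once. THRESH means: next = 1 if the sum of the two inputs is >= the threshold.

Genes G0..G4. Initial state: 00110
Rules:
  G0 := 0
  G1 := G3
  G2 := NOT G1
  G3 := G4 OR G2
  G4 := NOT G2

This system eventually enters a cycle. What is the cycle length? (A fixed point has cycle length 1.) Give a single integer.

Step 0: 00110
Step 1: G0=0(const) G1=G3=1 G2=NOT G1=NOT 0=1 G3=G4|G2=0|1=1 G4=NOT G2=NOT 1=0 -> 01110
Step 2: G0=0(const) G1=G3=1 G2=NOT G1=NOT 1=0 G3=G4|G2=0|1=1 G4=NOT G2=NOT 1=0 -> 01010
Step 3: G0=0(const) G1=G3=1 G2=NOT G1=NOT 1=0 G3=G4|G2=0|0=0 G4=NOT G2=NOT 0=1 -> 01001
Step 4: G0=0(const) G1=G3=0 G2=NOT G1=NOT 1=0 G3=G4|G2=1|0=1 G4=NOT G2=NOT 0=1 -> 00011
Step 5: G0=0(const) G1=G3=1 G2=NOT G1=NOT 0=1 G3=G4|G2=1|0=1 G4=NOT G2=NOT 0=1 -> 01111
Step 6: G0=0(const) G1=G3=1 G2=NOT G1=NOT 1=0 G3=G4|G2=1|1=1 G4=NOT G2=NOT 1=0 -> 01010
State from step 6 equals state from step 2 -> cycle length 4

Answer: 4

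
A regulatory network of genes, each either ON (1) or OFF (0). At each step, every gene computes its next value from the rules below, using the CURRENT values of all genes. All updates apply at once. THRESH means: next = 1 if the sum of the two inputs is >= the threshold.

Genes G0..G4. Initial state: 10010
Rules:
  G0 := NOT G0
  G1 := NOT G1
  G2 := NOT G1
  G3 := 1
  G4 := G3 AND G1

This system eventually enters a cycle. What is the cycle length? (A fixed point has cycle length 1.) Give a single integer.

Step 0: 10010
Step 1: G0=NOT G0=NOT 1=0 G1=NOT G1=NOT 0=1 G2=NOT G1=NOT 0=1 G3=1(const) G4=G3&G1=1&0=0 -> 01110
Step 2: G0=NOT G0=NOT 0=1 G1=NOT G1=NOT 1=0 G2=NOT G1=NOT 1=0 G3=1(const) G4=G3&G1=1&1=1 -> 10011
Step 3: G0=NOT G0=NOT 1=0 G1=NOT G1=NOT 0=1 G2=NOT G1=NOT 0=1 G3=1(const) G4=G3&G1=1&0=0 -> 01110
State from step 3 equals state from step 1 -> cycle length 2

Answer: 2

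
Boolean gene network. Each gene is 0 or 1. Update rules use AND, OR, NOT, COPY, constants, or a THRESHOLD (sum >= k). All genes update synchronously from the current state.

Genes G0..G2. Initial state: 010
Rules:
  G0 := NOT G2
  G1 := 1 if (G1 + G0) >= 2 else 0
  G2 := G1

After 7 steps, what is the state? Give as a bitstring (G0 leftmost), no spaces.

Step 1: G0=NOT G2=NOT 0=1 G1=(1+0>=2)=0 G2=G1=1 -> 101
Step 2: G0=NOT G2=NOT 1=0 G1=(0+1>=2)=0 G2=G1=0 -> 000
Step 3: G0=NOT G2=NOT 0=1 G1=(0+0>=2)=0 G2=G1=0 -> 100
Step 4: G0=NOT G2=NOT 0=1 G1=(0+1>=2)=0 G2=G1=0 -> 100
Step 5: G0=NOT G2=NOT 0=1 G1=(0+1>=2)=0 G2=G1=0 -> 100
Step 6: G0=NOT G2=NOT 0=1 G1=(0+1>=2)=0 G2=G1=0 -> 100
Step 7: G0=NOT G2=NOT 0=1 G1=(0+1>=2)=0 G2=G1=0 -> 100

100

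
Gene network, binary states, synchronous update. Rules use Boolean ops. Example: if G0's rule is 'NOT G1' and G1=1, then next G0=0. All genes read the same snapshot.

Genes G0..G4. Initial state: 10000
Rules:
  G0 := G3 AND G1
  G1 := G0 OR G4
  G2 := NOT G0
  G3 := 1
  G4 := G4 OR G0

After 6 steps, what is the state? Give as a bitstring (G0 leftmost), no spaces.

Step 1: G0=G3&G1=0&0=0 G1=G0|G4=1|0=1 G2=NOT G0=NOT 1=0 G3=1(const) G4=G4|G0=0|1=1 -> 01011
Step 2: G0=G3&G1=1&1=1 G1=G0|G4=0|1=1 G2=NOT G0=NOT 0=1 G3=1(const) G4=G4|G0=1|0=1 -> 11111
Step 3: G0=G3&G1=1&1=1 G1=G0|G4=1|1=1 G2=NOT G0=NOT 1=0 G3=1(const) G4=G4|G0=1|1=1 -> 11011
Step 4: G0=G3&G1=1&1=1 G1=G0|G4=1|1=1 G2=NOT G0=NOT 1=0 G3=1(const) G4=G4|G0=1|1=1 -> 11011
Step 5: G0=G3&G1=1&1=1 G1=G0|G4=1|1=1 G2=NOT G0=NOT 1=0 G3=1(const) G4=G4|G0=1|1=1 -> 11011
Step 6: G0=G3&G1=1&1=1 G1=G0|G4=1|1=1 G2=NOT G0=NOT 1=0 G3=1(const) G4=G4|G0=1|1=1 -> 11011

11011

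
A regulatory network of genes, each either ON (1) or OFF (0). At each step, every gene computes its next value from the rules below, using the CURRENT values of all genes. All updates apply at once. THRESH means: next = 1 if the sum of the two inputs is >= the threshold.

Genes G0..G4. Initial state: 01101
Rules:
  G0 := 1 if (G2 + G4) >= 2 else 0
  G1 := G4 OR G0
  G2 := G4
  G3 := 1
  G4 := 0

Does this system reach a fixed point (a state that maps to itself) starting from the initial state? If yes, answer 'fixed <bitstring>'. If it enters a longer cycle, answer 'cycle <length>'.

Answer: fixed 00010

Derivation:
Step 0: 01101
Step 1: G0=(1+1>=2)=1 G1=G4|G0=1|0=1 G2=G4=1 G3=1(const) G4=0(const) -> 11110
Step 2: G0=(1+0>=2)=0 G1=G4|G0=0|1=1 G2=G4=0 G3=1(const) G4=0(const) -> 01010
Step 3: G0=(0+0>=2)=0 G1=G4|G0=0|0=0 G2=G4=0 G3=1(const) G4=0(const) -> 00010
Step 4: G0=(0+0>=2)=0 G1=G4|G0=0|0=0 G2=G4=0 G3=1(const) G4=0(const) -> 00010
Fixed point reached at step 3: 00010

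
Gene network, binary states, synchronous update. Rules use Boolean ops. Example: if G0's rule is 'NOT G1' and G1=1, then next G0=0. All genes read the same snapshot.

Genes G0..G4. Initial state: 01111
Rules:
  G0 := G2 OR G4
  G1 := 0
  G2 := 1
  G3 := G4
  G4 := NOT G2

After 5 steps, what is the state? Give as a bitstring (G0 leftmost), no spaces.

Step 1: G0=G2|G4=1|1=1 G1=0(const) G2=1(const) G3=G4=1 G4=NOT G2=NOT 1=0 -> 10110
Step 2: G0=G2|G4=1|0=1 G1=0(const) G2=1(const) G3=G4=0 G4=NOT G2=NOT 1=0 -> 10100
Step 3: G0=G2|G4=1|0=1 G1=0(const) G2=1(const) G3=G4=0 G4=NOT G2=NOT 1=0 -> 10100
Step 4: G0=G2|G4=1|0=1 G1=0(const) G2=1(const) G3=G4=0 G4=NOT G2=NOT 1=0 -> 10100
Step 5: G0=G2|G4=1|0=1 G1=0(const) G2=1(const) G3=G4=0 G4=NOT G2=NOT 1=0 -> 10100

10100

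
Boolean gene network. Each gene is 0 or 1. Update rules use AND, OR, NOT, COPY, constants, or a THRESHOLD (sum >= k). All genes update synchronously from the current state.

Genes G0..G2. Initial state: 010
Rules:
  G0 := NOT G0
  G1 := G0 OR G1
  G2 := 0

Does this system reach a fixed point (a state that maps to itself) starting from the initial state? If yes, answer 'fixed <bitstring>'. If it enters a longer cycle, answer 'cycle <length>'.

Answer: cycle 2

Derivation:
Step 0: 010
Step 1: G0=NOT G0=NOT 0=1 G1=G0|G1=0|1=1 G2=0(const) -> 110
Step 2: G0=NOT G0=NOT 1=0 G1=G0|G1=1|1=1 G2=0(const) -> 010
Cycle of length 2 starting at step 0 -> no fixed point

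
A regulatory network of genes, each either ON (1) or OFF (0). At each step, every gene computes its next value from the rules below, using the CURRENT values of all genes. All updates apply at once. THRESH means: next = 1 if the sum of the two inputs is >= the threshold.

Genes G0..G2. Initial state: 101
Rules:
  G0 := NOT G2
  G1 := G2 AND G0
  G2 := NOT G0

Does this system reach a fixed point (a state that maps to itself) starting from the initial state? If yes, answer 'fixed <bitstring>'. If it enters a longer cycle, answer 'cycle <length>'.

Answer: cycle 2

Derivation:
Step 0: 101
Step 1: G0=NOT G2=NOT 1=0 G1=G2&G0=1&1=1 G2=NOT G0=NOT 1=0 -> 010
Step 2: G0=NOT G2=NOT 0=1 G1=G2&G0=0&0=0 G2=NOT G0=NOT 0=1 -> 101
Cycle of length 2 starting at step 0 -> no fixed point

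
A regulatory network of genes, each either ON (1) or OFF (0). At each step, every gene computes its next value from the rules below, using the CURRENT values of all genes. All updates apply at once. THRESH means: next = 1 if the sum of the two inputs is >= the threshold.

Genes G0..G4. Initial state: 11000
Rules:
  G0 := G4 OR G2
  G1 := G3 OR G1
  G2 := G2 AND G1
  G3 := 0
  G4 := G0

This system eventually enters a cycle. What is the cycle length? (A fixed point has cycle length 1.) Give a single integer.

Answer: 2

Derivation:
Step 0: 11000
Step 1: G0=G4|G2=0|0=0 G1=G3|G1=0|1=1 G2=G2&G1=0&1=0 G3=0(const) G4=G0=1 -> 01001
Step 2: G0=G4|G2=1|0=1 G1=G3|G1=0|1=1 G2=G2&G1=0&1=0 G3=0(const) G4=G0=0 -> 11000
State from step 2 equals state from step 0 -> cycle length 2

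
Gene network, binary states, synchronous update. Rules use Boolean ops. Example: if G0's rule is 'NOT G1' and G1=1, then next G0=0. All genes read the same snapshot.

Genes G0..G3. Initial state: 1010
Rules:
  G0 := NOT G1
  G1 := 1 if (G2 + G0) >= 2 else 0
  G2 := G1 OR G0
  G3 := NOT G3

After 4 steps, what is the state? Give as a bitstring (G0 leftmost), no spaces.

Step 1: G0=NOT G1=NOT 0=1 G1=(1+1>=2)=1 G2=G1|G0=0|1=1 G3=NOT G3=NOT 0=1 -> 1111
Step 2: G0=NOT G1=NOT 1=0 G1=(1+1>=2)=1 G2=G1|G0=1|1=1 G3=NOT G3=NOT 1=0 -> 0110
Step 3: G0=NOT G1=NOT 1=0 G1=(1+0>=2)=0 G2=G1|G0=1|0=1 G3=NOT G3=NOT 0=1 -> 0011
Step 4: G0=NOT G1=NOT 0=1 G1=(1+0>=2)=0 G2=G1|G0=0|0=0 G3=NOT G3=NOT 1=0 -> 1000

1000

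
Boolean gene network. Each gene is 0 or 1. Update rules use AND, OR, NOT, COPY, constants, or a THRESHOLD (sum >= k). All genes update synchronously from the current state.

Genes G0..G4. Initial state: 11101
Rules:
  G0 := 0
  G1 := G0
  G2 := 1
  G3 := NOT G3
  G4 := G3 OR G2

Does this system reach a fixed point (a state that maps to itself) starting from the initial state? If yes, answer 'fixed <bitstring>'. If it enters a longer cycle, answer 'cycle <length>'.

Answer: cycle 2

Derivation:
Step 0: 11101
Step 1: G0=0(const) G1=G0=1 G2=1(const) G3=NOT G3=NOT 0=1 G4=G3|G2=0|1=1 -> 01111
Step 2: G0=0(const) G1=G0=0 G2=1(const) G3=NOT G3=NOT 1=0 G4=G3|G2=1|1=1 -> 00101
Step 3: G0=0(const) G1=G0=0 G2=1(const) G3=NOT G3=NOT 0=1 G4=G3|G2=0|1=1 -> 00111
Step 4: G0=0(const) G1=G0=0 G2=1(const) G3=NOT G3=NOT 1=0 G4=G3|G2=1|1=1 -> 00101
Cycle of length 2 starting at step 2 -> no fixed point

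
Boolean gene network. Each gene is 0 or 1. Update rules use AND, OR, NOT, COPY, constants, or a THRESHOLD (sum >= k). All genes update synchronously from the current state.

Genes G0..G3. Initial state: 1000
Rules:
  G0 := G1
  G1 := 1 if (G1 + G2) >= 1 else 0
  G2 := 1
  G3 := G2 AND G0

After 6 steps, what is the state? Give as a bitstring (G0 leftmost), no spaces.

Step 1: G0=G1=0 G1=(0+0>=1)=0 G2=1(const) G3=G2&G0=0&1=0 -> 0010
Step 2: G0=G1=0 G1=(0+1>=1)=1 G2=1(const) G3=G2&G0=1&0=0 -> 0110
Step 3: G0=G1=1 G1=(1+1>=1)=1 G2=1(const) G3=G2&G0=1&0=0 -> 1110
Step 4: G0=G1=1 G1=(1+1>=1)=1 G2=1(const) G3=G2&G0=1&1=1 -> 1111
Step 5: G0=G1=1 G1=(1+1>=1)=1 G2=1(const) G3=G2&G0=1&1=1 -> 1111
Step 6: G0=G1=1 G1=(1+1>=1)=1 G2=1(const) G3=G2&G0=1&1=1 -> 1111

1111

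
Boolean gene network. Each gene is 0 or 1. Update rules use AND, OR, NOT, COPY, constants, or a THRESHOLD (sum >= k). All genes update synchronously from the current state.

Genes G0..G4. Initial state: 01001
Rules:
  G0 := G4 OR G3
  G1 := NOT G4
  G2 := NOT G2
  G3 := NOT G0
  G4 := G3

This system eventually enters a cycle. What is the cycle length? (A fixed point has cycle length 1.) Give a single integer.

Step 0: 01001
Step 1: G0=G4|G3=1|0=1 G1=NOT G4=NOT 1=0 G2=NOT G2=NOT 0=1 G3=NOT G0=NOT 0=1 G4=G3=0 -> 10110
Step 2: G0=G4|G3=0|1=1 G1=NOT G4=NOT 0=1 G2=NOT G2=NOT 1=0 G3=NOT G0=NOT 1=0 G4=G3=1 -> 11001
Step 3: G0=G4|G3=1|0=1 G1=NOT G4=NOT 1=0 G2=NOT G2=NOT 0=1 G3=NOT G0=NOT 1=0 G4=G3=0 -> 10100
Step 4: G0=G4|G3=0|0=0 G1=NOT G4=NOT 0=1 G2=NOT G2=NOT 1=0 G3=NOT G0=NOT 1=0 G4=G3=0 -> 01000
Step 5: G0=G4|G3=0|0=0 G1=NOT G4=NOT 0=1 G2=NOT G2=NOT 0=1 G3=NOT G0=NOT 0=1 G4=G3=0 -> 01110
Step 6: G0=G4|G3=0|1=1 G1=NOT G4=NOT 0=1 G2=NOT G2=NOT 1=0 G3=NOT G0=NOT 0=1 G4=G3=1 -> 11011
Step 7: G0=G4|G3=1|1=1 G1=NOT G4=NOT 1=0 G2=NOT G2=NOT 0=1 G3=NOT G0=NOT 1=0 G4=G3=1 -> 10101
Step 8: G0=G4|G3=1|0=1 G1=NOT G4=NOT 1=0 G2=NOT G2=NOT 1=0 G3=NOT G0=NOT 1=0 G4=G3=0 -> 10000
Step 9: G0=G4|G3=0|0=0 G1=NOT G4=NOT 0=1 G2=NOT G2=NOT 0=1 G3=NOT G0=NOT 1=0 G4=G3=0 -> 01100
Step 10: G0=G4|G3=0|0=0 G1=NOT G4=NOT 0=1 G2=NOT G2=NOT 1=0 G3=NOT G0=NOT 0=1 G4=G3=0 -> 01010
Step 11: G0=G4|G3=0|1=1 G1=NOT G4=NOT 0=1 G2=NOT G2=NOT 0=1 G3=NOT G0=NOT 0=1 G4=G3=1 -> 11111
Step 12: G0=G4|G3=1|1=1 G1=NOT G4=NOT 1=0 G2=NOT G2=NOT 1=0 G3=NOT G0=NOT 1=0 G4=G3=1 -> 10001
Step 13: G0=G4|G3=1|0=1 G1=NOT G4=NOT 1=0 G2=NOT G2=NOT 0=1 G3=NOT G0=NOT 1=0 G4=G3=0 -> 10100
State from step 13 equals state from step 3 -> cycle length 10

Answer: 10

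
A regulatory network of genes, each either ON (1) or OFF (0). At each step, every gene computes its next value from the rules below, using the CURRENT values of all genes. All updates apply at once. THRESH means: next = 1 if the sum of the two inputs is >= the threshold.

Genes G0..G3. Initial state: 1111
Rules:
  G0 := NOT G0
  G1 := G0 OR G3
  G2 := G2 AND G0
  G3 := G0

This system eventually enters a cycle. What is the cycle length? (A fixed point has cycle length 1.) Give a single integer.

Answer: 2

Derivation:
Step 0: 1111
Step 1: G0=NOT G0=NOT 1=0 G1=G0|G3=1|1=1 G2=G2&G0=1&1=1 G3=G0=1 -> 0111
Step 2: G0=NOT G0=NOT 0=1 G1=G0|G3=0|1=1 G2=G2&G0=1&0=0 G3=G0=0 -> 1100
Step 3: G0=NOT G0=NOT 1=0 G1=G0|G3=1|0=1 G2=G2&G0=0&1=0 G3=G0=1 -> 0101
Step 4: G0=NOT G0=NOT 0=1 G1=G0|G3=0|1=1 G2=G2&G0=0&0=0 G3=G0=0 -> 1100
State from step 4 equals state from step 2 -> cycle length 2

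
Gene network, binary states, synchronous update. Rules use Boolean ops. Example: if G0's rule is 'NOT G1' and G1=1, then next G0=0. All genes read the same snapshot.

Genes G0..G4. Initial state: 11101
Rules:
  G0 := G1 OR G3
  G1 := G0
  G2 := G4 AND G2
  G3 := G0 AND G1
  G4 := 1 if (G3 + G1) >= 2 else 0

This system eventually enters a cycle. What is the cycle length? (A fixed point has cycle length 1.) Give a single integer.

Answer: 1

Derivation:
Step 0: 11101
Step 1: G0=G1|G3=1|0=1 G1=G0=1 G2=G4&G2=1&1=1 G3=G0&G1=1&1=1 G4=(0+1>=2)=0 -> 11110
Step 2: G0=G1|G3=1|1=1 G1=G0=1 G2=G4&G2=0&1=0 G3=G0&G1=1&1=1 G4=(1+1>=2)=1 -> 11011
Step 3: G0=G1|G3=1|1=1 G1=G0=1 G2=G4&G2=1&0=0 G3=G0&G1=1&1=1 G4=(1+1>=2)=1 -> 11011
State from step 3 equals state from step 2 -> cycle length 1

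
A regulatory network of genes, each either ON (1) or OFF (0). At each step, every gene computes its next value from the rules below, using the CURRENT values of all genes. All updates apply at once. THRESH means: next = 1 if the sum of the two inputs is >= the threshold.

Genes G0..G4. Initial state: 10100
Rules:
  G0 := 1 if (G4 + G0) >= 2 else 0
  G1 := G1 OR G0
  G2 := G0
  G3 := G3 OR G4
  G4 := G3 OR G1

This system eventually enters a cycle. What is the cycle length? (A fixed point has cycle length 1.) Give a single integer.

Step 0: 10100
Step 1: G0=(0+1>=2)=0 G1=G1|G0=0|1=1 G2=G0=1 G3=G3|G4=0|0=0 G4=G3|G1=0|0=0 -> 01100
Step 2: G0=(0+0>=2)=0 G1=G1|G0=1|0=1 G2=G0=0 G3=G3|G4=0|0=0 G4=G3|G1=0|1=1 -> 01001
Step 3: G0=(1+0>=2)=0 G1=G1|G0=1|0=1 G2=G0=0 G3=G3|G4=0|1=1 G4=G3|G1=0|1=1 -> 01011
Step 4: G0=(1+0>=2)=0 G1=G1|G0=1|0=1 G2=G0=0 G3=G3|G4=1|1=1 G4=G3|G1=1|1=1 -> 01011
State from step 4 equals state from step 3 -> cycle length 1

Answer: 1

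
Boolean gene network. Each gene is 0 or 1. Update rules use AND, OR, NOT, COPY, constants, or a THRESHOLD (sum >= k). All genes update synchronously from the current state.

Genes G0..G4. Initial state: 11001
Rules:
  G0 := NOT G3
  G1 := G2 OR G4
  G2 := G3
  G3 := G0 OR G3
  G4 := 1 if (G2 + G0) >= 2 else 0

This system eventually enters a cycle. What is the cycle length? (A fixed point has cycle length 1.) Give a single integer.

Answer: 1

Derivation:
Step 0: 11001
Step 1: G0=NOT G3=NOT 0=1 G1=G2|G4=0|1=1 G2=G3=0 G3=G0|G3=1|0=1 G4=(0+1>=2)=0 -> 11010
Step 2: G0=NOT G3=NOT 1=0 G1=G2|G4=0|0=0 G2=G3=1 G3=G0|G3=1|1=1 G4=(0+1>=2)=0 -> 00110
Step 3: G0=NOT G3=NOT 1=0 G1=G2|G4=1|0=1 G2=G3=1 G3=G0|G3=0|1=1 G4=(1+0>=2)=0 -> 01110
Step 4: G0=NOT G3=NOT 1=0 G1=G2|G4=1|0=1 G2=G3=1 G3=G0|G3=0|1=1 G4=(1+0>=2)=0 -> 01110
State from step 4 equals state from step 3 -> cycle length 1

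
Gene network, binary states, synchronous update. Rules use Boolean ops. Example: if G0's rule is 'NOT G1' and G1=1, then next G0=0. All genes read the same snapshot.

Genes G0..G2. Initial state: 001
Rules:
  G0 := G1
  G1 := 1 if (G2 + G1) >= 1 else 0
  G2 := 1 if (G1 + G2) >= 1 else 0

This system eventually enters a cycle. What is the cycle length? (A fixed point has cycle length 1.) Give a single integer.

Step 0: 001
Step 1: G0=G1=0 G1=(1+0>=1)=1 G2=(0+1>=1)=1 -> 011
Step 2: G0=G1=1 G1=(1+1>=1)=1 G2=(1+1>=1)=1 -> 111
Step 3: G0=G1=1 G1=(1+1>=1)=1 G2=(1+1>=1)=1 -> 111
State from step 3 equals state from step 2 -> cycle length 1

Answer: 1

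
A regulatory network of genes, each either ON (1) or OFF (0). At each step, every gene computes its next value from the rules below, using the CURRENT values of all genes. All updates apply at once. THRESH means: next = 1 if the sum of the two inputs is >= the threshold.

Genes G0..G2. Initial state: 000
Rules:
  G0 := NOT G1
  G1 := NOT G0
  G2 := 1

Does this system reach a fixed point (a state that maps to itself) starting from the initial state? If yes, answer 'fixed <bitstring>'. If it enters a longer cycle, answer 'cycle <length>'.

Step 0: 000
Step 1: G0=NOT G1=NOT 0=1 G1=NOT G0=NOT 0=1 G2=1(const) -> 111
Step 2: G0=NOT G1=NOT 1=0 G1=NOT G0=NOT 1=0 G2=1(const) -> 001
Step 3: G0=NOT G1=NOT 0=1 G1=NOT G0=NOT 0=1 G2=1(const) -> 111
Cycle of length 2 starting at step 1 -> no fixed point

Answer: cycle 2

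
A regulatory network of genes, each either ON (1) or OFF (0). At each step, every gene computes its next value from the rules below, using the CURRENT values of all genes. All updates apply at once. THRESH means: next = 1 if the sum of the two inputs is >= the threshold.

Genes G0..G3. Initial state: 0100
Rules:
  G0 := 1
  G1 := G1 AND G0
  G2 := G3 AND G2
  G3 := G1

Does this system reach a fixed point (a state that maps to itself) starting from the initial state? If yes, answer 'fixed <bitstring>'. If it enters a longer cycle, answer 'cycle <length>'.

Answer: fixed 1000

Derivation:
Step 0: 0100
Step 1: G0=1(const) G1=G1&G0=1&0=0 G2=G3&G2=0&0=0 G3=G1=1 -> 1001
Step 2: G0=1(const) G1=G1&G0=0&1=0 G2=G3&G2=1&0=0 G3=G1=0 -> 1000
Step 3: G0=1(const) G1=G1&G0=0&1=0 G2=G3&G2=0&0=0 G3=G1=0 -> 1000
Fixed point reached at step 2: 1000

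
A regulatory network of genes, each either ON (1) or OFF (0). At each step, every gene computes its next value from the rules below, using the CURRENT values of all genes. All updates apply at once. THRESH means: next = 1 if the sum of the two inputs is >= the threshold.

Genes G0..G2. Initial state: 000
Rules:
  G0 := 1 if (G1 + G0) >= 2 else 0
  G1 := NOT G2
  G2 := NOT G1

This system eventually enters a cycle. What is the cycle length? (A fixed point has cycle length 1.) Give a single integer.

Step 0: 000
Step 1: G0=(0+0>=2)=0 G1=NOT G2=NOT 0=1 G2=NOT G1=NOT 0=1 -> 011
Step 2: G0=(1+0>=2)=0 G1=NOT G2=NOT 1=0 G2=NOT G1=NOT 1=0 -> 000
State from step 2 equals state from step 0 -> cycle length 2

Answer: 2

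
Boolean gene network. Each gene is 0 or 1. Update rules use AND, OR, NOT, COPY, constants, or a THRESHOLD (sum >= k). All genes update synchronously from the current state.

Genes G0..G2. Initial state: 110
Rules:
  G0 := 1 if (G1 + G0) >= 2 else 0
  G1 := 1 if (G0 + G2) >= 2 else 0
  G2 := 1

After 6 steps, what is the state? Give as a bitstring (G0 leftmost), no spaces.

Step 1: G0=(1+1>=2)=1 G1=(1+0>=2)=0 G2=1(const) -> 101
Step 2: G0=(0+1>=2)=0 G1=(1+1>=2)=1 G2=1(const) -> 011
Step 3: G0=(1+0>=2)=0 G1=(0+1>=2)=0 G2=1(const) -> 001
Step 4: G0=(0+0>=2)=0 G1=(0+1>=2)=0 G2=1(const) -> 001
Step 5: G0=(0+0>=2)=0 G1=(0+1>=2)=0 G2=1(const) -> 001
Step 6: G0=(0+0>=2)=0 G1=(0+1>=2)=0 G2=1(const) -> 001

001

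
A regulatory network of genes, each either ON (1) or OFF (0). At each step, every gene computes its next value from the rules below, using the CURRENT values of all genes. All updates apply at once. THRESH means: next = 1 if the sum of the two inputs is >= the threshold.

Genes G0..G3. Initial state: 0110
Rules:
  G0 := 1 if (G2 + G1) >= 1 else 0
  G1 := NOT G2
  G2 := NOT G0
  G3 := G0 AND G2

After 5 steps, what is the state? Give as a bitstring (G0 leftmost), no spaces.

Step 1: G0=(1+1>=1)=1 G1=NOT G2=NOT 1=0 G2=NOT G0=NOT 0=1 G3=G0&G2=0&1=0 -> 1010
Step 2: G0=(1+0>=1)=1 G1=NOT G2=NOT 1=0 G2=NOT G0=NOT 1=0 G3=G0&G2=1&1=1 -> 1001
Step 3: G0=(0+0>=1)=0 G1=NOT G2=NOT 0=1 G2=NOT G0=NOT 1=0 G3=G0&G2=1&0=0 -> 0100
Step 4: G0=(0+1>=1)=1 G1=NOT G2=NOT 0=1 G2=NOT G0=NOT 0=1 G3=G0&G2=0&0=0 -> 1110
Step 5: G0=(1+1>=1)=1 G1=NOT G2=NOT 1=0 G2=NOT G0=NOT 1=0 G3=G0&G2=1&1=1 -> 1001

1001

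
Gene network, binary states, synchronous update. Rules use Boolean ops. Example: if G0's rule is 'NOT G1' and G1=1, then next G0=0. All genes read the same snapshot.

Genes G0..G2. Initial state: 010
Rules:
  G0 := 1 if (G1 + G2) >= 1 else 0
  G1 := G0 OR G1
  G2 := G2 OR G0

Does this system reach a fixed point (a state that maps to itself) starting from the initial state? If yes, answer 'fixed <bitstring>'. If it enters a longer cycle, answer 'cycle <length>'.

Answer: fixed 111

Derivation:
Step 0: 010
Step 1: G0=(1+0>=1)=1 G1=G0|G1=0|1=1 G2=G2|G0=0|0=0 -> 110
Step 2: G0=(1+0>=1)=1 G1=G0|G1=1|1=1 G2=G2|G0=0|1=1 -> 111
Step 3: G0=(1+1>=1)=1 G1=G0|G1=1|1=1 G2=G2|G0=1|1=1 -> 111
Fixed point reached at step 2: 111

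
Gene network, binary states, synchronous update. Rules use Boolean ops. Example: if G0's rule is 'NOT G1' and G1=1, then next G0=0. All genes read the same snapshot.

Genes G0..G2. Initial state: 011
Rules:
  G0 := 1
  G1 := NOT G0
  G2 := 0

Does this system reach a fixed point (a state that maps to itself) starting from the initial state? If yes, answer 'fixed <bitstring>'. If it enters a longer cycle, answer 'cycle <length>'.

Answer: fixed 100

Derivation:
Step 0: 011
Step 1: G0=1(const) G1=NOT G0=NOT 0=1 G2=0(const) -> 110
Step 2: G0=1(const) G1=NOT G0=NOT 1=0 G2=0(const) -> 100
Step 3: G0=1(const) G1=NOT G0=NOT 1=0 G2=0(const) -> 100
Fixed point reached at step 2: 100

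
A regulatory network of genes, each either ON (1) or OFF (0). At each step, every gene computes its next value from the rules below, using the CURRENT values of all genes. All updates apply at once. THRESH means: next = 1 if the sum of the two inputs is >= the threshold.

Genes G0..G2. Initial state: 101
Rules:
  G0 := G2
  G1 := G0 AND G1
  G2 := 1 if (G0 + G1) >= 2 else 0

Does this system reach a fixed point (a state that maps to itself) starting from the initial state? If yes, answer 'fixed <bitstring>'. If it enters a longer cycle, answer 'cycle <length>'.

Step 0: 101
Step 1: G0=G2=1 G1=G0&G1=1&0=0 G2=(1+0>=2)=0 -> 100
Step 2: G0=G2=0 G1=G0&G1=1&0=0 G2=(1+0>=2)=0 -> 000
Step 3: G0=G2=0 G1=G0&G1=0&0=0 G2=(0+0>=2)=0 -> 000
Fixed point reached at step 2: 000

Answer: fixed 000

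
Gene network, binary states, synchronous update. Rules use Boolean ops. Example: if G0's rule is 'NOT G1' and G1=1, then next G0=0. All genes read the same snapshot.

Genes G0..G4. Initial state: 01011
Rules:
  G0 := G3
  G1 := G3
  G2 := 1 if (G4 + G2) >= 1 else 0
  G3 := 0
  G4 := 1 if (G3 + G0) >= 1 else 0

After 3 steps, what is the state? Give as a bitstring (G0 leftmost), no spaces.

Step 1: G0=G3=1 G1=G3=1 G2=(1+0>=1)=1 G3=0(const) G4=(1+0>=1)=1 -> 11101
Step 2: G0=G3=0 G1=G3=0 G2=(1+1>=1)=1 G3=0(const) G4=(0+1>=1)=1 -> 00101
Step 3: G0=G3=0 G1=G3=0 G2=(1+1>=1)=1 G3=0(const) G4=(0+0>=1)=0 -> 00100

00100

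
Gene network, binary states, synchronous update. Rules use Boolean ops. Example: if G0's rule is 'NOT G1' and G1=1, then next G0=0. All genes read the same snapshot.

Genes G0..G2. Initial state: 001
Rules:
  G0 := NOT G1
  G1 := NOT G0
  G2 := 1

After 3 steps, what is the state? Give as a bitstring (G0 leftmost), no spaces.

Step 1: G0=NOT G1=NOT 0=1 G1=NOT G0=NOT 0=1 G2=1(const) -> 111
Step 2: G0=NOT G1=NOT 1=0 G1=NOT G0=NOT 1=0 G2=1(const) -> 001
Step 3: G0=NOT G1=NOT 0=1 G1=NOT G0=NOT 0=1 G2=1(const) -> 111

111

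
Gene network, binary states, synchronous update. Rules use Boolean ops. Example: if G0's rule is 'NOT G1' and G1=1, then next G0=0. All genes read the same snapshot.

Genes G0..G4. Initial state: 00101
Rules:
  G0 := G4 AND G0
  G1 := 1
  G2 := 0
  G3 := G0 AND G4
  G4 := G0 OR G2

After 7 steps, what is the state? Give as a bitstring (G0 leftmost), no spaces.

Step 1: G0=G4&G0=1&0=0 G1=1(const) G2=0(const) G3=G0&G4=0&1=0 G4=G0|G2=0|1=1 -> 01001
Step 2: G0=G4&G0=1&0=0 G1=1(const) G2=0(const) G3=G0&G4=0&1=0 G4=G0|G2=0|0=0 -> 01000
Step 3: G0=G4&G0=0&0=0 G1=1(const) G2=0(const) G3=G0&G4=0&0=0 G4=G0|G2=0|0=0 -> 01000
Step 4: G0=G4&G0=0&0=0 G1=1(const) G2=0(const) G3=G0&G4=0&0=0 G4=G0|G2=0|0=0 -> 01000
Step 5: G0=G4&G0=0&0=0 G1=1(const) G2=0(const) G3=G0&G4=0&0=0 G4=G0|G2=0|0=0 -> 01000
Step 6: G0=G4&G0=0&0=0 G1=1(const) G2=0(const) G3=G0&G4=0&0=0 G4=G0|G2=0|0=0 -> 01000
Step 7: G0=G4&G0=0&0=0 G1=1(const) G2=0(const) G3=G0&G4=0&0=0 G4=G0|G2=0|0=0 -> 01000

01000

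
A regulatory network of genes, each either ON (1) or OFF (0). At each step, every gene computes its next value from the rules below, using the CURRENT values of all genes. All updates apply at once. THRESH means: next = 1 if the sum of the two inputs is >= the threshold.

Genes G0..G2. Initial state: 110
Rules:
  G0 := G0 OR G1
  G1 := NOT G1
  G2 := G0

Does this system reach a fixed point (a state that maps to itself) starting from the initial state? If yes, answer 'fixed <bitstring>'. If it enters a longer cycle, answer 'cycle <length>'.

Answer: cycle 2

Derivation:
Step 0: 110
Step 1: G0=G0|G1=1|1=1 G1=NOT G1=NOT 1=0 G2=G0=1 -> 101
Step 2: G0=G0|G1=1|0=1 G1=NOT G1=NOT 0=1 G2=G0=1 -> 111
Step 3: G0=G0|G1=1|1=1 G1=NOT G1=NOT 1=0 G2=G0=1 -> 101
Cycle of length 2 starting at step 1 -> no fixed point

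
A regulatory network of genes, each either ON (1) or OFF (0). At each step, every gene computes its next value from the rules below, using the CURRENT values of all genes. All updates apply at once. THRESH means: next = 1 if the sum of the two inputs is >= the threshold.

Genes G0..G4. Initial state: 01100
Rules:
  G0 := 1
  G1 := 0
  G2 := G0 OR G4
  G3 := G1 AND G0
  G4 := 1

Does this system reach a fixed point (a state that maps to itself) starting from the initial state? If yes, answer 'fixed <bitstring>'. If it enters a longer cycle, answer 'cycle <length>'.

Step 0: 01100
Step 1: G0=1(const) G1=0(const) G2=G0|G4=0|0=0 G3=G1&G0=1&0=0 G4=1(const) -> 10001
Step 2: G0=1(const) G1=0(const) G2=G0|G4=1|1=1 G3=G1&G0=0&1=0 G4=1(const) -> 10101
Step 3: G0=1(const) G1=0(const) G2=G0|G4=1|1=1 G3=G1&G0=0&1=0 G4=1(const) -> 10101
Fixed point reached at step 2: 10101

Answer: fixed 10101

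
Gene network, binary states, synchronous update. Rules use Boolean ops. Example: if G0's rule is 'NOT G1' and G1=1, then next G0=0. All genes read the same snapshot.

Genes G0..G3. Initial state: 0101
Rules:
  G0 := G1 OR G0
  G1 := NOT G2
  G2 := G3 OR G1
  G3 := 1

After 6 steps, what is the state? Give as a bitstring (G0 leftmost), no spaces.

Step 1: G0=G1|G0=1|0=1 G1=NOT G2=NOT 0=1 G2=G3|G1=1|1=1 G3=1(const) -> 1111
Step 2: G0=G1|G0=1|1=1 G1=NOT G2=NOT 1=0 G2=G3|G1=1|1=1 G3=1(const) -> 1011
Step 3: G0=G1|G0=0|1=1 G1=NOT G2=NOT 1=0 G2=G3|G1=1|0=1 G3=1(const) -> 1011
Step 4: G0=G1|G0=0|1=1 G1=NOT G2=NOT 1=0 G2=G3|G1=1|0=1 G3=1(const) -> 1011
Step 5: G0=G1|G0=0|1=1 G1=NOT G2=NOT 1=0 G2=G3|G1=1|0=1 G3=1(const) -> 1011
Step 6: G0=G1|G0=0|1=1 G1=NOT G2=NOT 1=0 G2=G3|G1=1|0=1 G3=1(const) -> 1011

1011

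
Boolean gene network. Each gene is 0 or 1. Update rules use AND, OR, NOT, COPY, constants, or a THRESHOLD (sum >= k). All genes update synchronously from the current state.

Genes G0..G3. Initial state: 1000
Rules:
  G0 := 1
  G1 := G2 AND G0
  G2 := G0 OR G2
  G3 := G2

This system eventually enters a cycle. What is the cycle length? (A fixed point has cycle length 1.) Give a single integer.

Step 0: 1000
Step 1: G0=1(const) G1=G2&G0=0&1=0 G2=G0|G2=1|0=1 G3=G2=0 -> 1010
Step 2: G0=1(const) G1=G2&G0=1&1=1 G2=G0|G2=1|1=1 G3=G2=1 -> 1111
Step 3: G0=1(const) G1=G2&G0=1&1=1 G2=G0|G2=1|1=1 G3=G2=1 -> 1111
State from step 3 equals state from step 2 -> cycle length 1

Answer: 1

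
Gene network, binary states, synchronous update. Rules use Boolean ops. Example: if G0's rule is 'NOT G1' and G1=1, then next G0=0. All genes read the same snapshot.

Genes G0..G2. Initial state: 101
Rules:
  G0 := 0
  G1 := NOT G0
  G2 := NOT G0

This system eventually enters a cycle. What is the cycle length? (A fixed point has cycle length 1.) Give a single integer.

Step 0: 101
Step 1: G0=0(const) G1=NOT G0=NOT 1=0 G2=NOT G0=NOT 1=0 -> 000
Step 2: G0=0(const) G1=NOT G0=NOT 0=1 G2=NOT G0=NOT 0=1 -> 011
Step 3: G0=0(const) G1=NOT G0=NOT 0=1 G2=NOT G0=NOT 0=1 -> 011
State from step 3 equals state from step 2 -> cycle length 1

Answer: 1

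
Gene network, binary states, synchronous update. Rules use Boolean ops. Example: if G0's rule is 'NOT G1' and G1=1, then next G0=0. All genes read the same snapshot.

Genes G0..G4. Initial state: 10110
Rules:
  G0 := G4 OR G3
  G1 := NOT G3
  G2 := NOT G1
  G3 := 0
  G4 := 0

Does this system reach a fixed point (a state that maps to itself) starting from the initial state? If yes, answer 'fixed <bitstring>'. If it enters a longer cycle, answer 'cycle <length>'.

Answer: fixed 01000

Derivation:
Step 0: 10110
Step 1: G0=G4|G3=0|1=1 G1=NOT G3=NOT 1=0 G2=NOT G1=NOT 0=1 G3=0(const) G4=0(const) -> 10100
Step 2: G0=G4|G3=0|0=0 G1=NOT G3=NOT 0=1 G2=NOT G1=NOT 0=1 G3=0(const) G4=0(const) -> 01100
Step 3: G0=G4|G3=0|0=0 G1=NOT G3=NOT 0=1 G2=NOT G1=NOT 1=0 G3=0(const) G4=0(const) -> 01000
Step 4: G0=G4|G3=0|0=0 G1=NOT G3=NOT 0=1 G2=NOT G1=NOT 1=0 G3=0(const) G4=0(const) -> 01000
Fixed point reached at step 3: 01000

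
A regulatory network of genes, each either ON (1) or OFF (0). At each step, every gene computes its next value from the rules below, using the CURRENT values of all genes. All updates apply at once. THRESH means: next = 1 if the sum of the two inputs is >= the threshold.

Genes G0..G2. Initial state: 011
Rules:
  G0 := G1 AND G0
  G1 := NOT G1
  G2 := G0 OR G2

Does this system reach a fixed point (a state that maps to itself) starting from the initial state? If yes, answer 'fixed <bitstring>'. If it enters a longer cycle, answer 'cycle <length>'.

Step 0: 011
Step 1: G0=G1&G0=1&0=0 G1=NOT G1=NOT 1=0 G2=G0|G2=0|1=1 -> 001
Step 2: G0=G1&G0=0&0=0 G1=NOT G1=NOT 0=1 G2=G0|G2=0|1=1 -> 011
Cycle of length 2 starting at step 0 -> no fixed point

Answer: cycle 2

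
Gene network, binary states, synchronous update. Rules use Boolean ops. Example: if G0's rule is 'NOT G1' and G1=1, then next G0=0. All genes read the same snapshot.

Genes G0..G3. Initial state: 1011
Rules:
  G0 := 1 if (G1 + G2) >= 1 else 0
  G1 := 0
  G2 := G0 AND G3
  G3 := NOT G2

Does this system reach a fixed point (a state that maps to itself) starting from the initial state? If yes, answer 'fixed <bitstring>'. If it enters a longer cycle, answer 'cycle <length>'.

Step 0: 1011
Step 1: G0=(0+1>=1)=1 G1=0(const) G2=G0&G3=1&1=1 G3=NOT G2=NOT 1=0 -> 1010
Step 2: G0=(0+1>=1)=1 G1=0(const) G2=G0&G3=1&0=0 G3=NOT G2=NOT 1=0 -> 1000
Step 3: G0=(0+0>=1)=0 G1=0(const) G2=G0&G3=1&0=0 G3=NOT G2=NOT 0=1 -> 0001
Step 4: G0=(0+0>=1)=0 G1=0(const) G2=G0&G3=0&1=0 G3=NOT G2=NOT 0=1 -> 0001
Fixed point reached at step 3: 0001

Answer: fixed 0001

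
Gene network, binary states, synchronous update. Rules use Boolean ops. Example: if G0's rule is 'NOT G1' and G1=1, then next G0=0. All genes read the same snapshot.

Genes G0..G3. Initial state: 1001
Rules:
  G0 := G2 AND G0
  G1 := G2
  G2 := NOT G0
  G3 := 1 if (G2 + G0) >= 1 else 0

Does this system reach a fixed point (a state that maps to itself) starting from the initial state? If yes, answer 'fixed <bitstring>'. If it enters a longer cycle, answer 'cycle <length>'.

Step 0: 1001
Step 1: G0=G2&G0=0&1=0 G1=G2=0 G2=NOT G0=NOT 1=0 G3=(0+1>=1)=1 -> 0001
Step 2: G0=G2&G0=0&0=0 G1=G2=0 G2=NOT G0=NOT 0=1 G3=(0+0>=1)=0 -> 0010
Step 3: G0=G2&G0=1&0=0 G1=G2=1 G2=NOT G0=NOT 0=1 G3=(1+0>=1)=1 -> 0111
Step 4: G0=G2&G0=1&0=0 G1=G2=1 G2=NOT G0=NOT 0=1 G3=(1+0>=1)=1 -> 0111
Fixed point reached at step 3: 0111

Answer: fixed 0111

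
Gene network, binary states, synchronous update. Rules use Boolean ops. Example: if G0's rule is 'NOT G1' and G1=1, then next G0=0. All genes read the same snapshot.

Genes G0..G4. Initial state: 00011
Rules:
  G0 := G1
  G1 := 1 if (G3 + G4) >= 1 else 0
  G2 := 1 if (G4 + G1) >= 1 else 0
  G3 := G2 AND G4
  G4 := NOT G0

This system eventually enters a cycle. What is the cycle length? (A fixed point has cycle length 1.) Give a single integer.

Step 0: 00011
Step 1: G0=G1=0 G1=(1+1>=1)=1 G2=(1+0>=1)=1 G3=G2&G4=0&1=0 G4=NOT G0=NOT 0=1 -> 01101
Step 2: G0=G1=1 G1=(0+1>=1)=1 G2=(1+1>=1)=1 G3=G2&G4=1&1=1 G4=NOT G0=NOT 0=1 -> 11111
Step 3: G0=G1=1 G1=(1+1>=1)=1 G2=(1+1>=1)=1 G3=G2&G4=1&1=1 G4=NOT G0=NOT 1=0 -> 11110
Step 4: G0=G1=1 G1=(1+0>=1)=1 G2=(0+1>=1)=1 G3=G2&G4=1&0=0 G4=NOT G0=NOT 1=0 -> 11100
Step 5: G0=G1=1 G1=(0+0>=1)=0 G2=(0+1>=1)=1 G3=G2&G4=1&0=0 G4=NOT G0=NOT 1=0 -> 10100
Step 6: G0=G1=0 G1=(0+0>=1)=0 G2=(0+0>=1)=0 G3=G2&G4=1&0=0 G4=NOT G0=NOT 1=0 -> 00000
Step 7: G0=G1=0 G1=(0+0>=1)=0 G2=(0+0>=1)=0 G3=G2&G4=0&0=0 G4=NOT G0=NOT 0=1 -> 00001
Step 8: G0=G1=0 G1=(0+1>=1)=1 G2=(1+0>=1)=1 G3=G2&G4=0&1=0 G4=NOT G0=NOT 0=1 -> 01101
State from step 8 equals state from step 1 -> cycle length 7

Answer: 7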